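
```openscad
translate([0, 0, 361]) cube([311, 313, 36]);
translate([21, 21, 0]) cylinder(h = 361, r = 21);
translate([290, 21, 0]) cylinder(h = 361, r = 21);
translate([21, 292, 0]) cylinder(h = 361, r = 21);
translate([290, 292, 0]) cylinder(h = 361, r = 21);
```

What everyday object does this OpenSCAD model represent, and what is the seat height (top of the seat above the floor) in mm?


A stool. The seat height is 397 mm.

A 311×313×36 slab at z = 361 on four corner cylinders — a stool. The seat top is 361 + 36 = 397 mm.


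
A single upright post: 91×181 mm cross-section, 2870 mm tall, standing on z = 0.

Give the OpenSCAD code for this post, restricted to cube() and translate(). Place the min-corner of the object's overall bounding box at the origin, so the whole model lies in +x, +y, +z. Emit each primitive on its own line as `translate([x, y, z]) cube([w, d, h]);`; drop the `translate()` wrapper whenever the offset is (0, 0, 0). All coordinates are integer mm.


cube([91, 181, 2870]);


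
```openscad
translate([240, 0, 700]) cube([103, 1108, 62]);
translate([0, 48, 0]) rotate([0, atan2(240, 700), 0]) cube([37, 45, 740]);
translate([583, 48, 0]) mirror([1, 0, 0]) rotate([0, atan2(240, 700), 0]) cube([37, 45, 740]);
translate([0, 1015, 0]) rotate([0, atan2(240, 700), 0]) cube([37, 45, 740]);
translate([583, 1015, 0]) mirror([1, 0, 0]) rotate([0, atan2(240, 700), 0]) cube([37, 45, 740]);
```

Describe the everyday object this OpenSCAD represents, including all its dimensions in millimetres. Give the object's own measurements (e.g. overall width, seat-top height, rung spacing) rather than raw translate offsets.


A sawhorse. A 103×1108×62 mm beam (x, y, z) sits on two A-frame leg pairs. Each pair is two raked legs of 37×45 mm section (45 mm along y) splaying symmetrically in x. Each leg rises 700 mm vertically over 240 mm of horizontal reach and is 740 mm long along its own axis. Every leg's outer bottom edge rests on the floor and its outer top edge meets a bottom edge of the beam — the left legs (tilting toward +x) meet the beam's −x bottom edge, the right legs (their mirror images, tilting toward −x) meet its +x bottom edge — so the leg tops tuck under the beam, the beam's underside is 700 mm above the floor, and the feet are 583 mm apart outside-to-outside with the beam centred between them. The two leg pairs are set in 48 mm from either end of the beam.


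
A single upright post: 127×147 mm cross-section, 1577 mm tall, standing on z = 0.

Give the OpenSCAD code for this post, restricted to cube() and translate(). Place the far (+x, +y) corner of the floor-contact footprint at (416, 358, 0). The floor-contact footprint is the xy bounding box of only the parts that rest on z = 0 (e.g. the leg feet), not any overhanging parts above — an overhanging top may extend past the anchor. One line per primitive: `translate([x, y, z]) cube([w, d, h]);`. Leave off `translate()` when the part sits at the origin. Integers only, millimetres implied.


translate([289, 211, 0]) cube([127, 147, 1577]);


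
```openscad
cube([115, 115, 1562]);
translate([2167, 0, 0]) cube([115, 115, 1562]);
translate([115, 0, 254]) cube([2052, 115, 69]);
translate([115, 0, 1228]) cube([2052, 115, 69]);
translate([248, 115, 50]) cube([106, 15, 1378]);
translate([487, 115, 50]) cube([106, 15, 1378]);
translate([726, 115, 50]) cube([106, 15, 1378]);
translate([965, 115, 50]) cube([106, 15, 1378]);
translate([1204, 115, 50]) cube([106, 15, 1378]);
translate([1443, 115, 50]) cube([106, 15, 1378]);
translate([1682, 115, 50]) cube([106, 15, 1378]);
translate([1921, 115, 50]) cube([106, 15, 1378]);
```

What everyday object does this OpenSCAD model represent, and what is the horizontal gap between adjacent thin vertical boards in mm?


A fence section. The picket gap is 133 mm.

Two posts, two rails, 8 pickets — a fence section. Span 2052 mm holds 8 pickets of 106 mm with 9 equal gaps: ⌊(2052 − 8·106) / 9⌋ = 133 mm.


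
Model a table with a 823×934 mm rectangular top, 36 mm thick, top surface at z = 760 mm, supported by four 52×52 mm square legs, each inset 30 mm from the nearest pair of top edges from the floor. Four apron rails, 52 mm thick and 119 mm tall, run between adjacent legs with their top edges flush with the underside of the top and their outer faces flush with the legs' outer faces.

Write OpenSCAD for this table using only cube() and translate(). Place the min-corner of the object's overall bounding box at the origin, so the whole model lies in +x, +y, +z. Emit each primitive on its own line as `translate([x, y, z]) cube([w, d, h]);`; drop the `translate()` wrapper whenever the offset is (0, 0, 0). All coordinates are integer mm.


// leg_h = 760 - 36 = 724
// apron z = 724 - 119 = 605
translate([0, 0, 724]) cube([823, 934, 36]);
translate([30, 30, 0]) cube([52, 52, 724]);
translate([741, 30, 0]) cube([52, 52, 724]);
translate([30, 852, 0]) cube([52, 52, 724]);
translate([741, 852, 0]) cube([52, 52, 724]);
translate([82, 30, 605]) cube([659, 52, 119]);
translate([82, 852, 605]) cube([659, 52, 119]);
translate([30, 82, 605]) cube([52, 770, 119]);
translate([741, 82, 605]) cube([52, 770, 119]);


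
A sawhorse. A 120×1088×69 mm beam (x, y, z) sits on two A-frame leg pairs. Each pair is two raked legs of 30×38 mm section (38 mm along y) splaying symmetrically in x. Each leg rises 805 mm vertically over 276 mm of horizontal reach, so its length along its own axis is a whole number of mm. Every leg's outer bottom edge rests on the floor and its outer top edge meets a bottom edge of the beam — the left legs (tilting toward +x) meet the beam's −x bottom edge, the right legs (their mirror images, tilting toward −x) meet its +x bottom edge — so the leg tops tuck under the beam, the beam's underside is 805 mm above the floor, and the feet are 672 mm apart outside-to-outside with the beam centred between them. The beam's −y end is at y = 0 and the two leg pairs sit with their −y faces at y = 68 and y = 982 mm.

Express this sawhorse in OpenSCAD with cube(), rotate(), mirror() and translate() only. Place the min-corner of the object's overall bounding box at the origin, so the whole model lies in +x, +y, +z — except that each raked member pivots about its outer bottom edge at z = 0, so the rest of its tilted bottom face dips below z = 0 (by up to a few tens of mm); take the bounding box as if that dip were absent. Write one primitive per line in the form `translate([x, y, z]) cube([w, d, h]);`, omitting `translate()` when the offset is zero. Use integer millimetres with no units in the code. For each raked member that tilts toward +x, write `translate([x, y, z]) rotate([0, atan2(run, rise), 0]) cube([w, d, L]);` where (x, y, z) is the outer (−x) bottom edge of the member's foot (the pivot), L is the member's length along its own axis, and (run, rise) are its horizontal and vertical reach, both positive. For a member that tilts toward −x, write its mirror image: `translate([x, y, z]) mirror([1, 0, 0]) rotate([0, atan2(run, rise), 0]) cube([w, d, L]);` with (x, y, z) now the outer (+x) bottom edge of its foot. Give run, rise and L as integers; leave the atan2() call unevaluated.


// leg length = √(276² + 805²) = 851
// right-leg outer foot x = 2·276 + 120 = 672
// beam min-corner = (276, 0, 805)
translate([276, 0, 805]) cube([120, 1088, 69]);
translate([0, 68, 0]) rotate([0, atan2(276, 805), 0]) cube([30, 38, 851]);
translate([672, 68, 0]) mirror([1, 0, 0]) rotate([0, atan2(276, 805), 0]) cube([30, 38, 851]);
translate([0, 982, 0]) rotate([0, atan2(276, 805), 0]) cube([30, 38, 851]);
translate([672, 982, 0]) mirror([1, 0, 0]) rotate([0, atan2(276, 805), 0]) cube([30, 38, 851]);


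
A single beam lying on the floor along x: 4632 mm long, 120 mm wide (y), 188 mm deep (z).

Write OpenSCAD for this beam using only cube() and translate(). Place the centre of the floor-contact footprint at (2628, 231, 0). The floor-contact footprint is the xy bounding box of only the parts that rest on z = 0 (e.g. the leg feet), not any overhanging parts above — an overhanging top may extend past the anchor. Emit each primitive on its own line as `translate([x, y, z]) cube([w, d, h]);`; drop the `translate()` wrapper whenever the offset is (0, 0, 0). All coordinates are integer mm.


translate([312, 171, 0]) cube([4632, 120, 188]);


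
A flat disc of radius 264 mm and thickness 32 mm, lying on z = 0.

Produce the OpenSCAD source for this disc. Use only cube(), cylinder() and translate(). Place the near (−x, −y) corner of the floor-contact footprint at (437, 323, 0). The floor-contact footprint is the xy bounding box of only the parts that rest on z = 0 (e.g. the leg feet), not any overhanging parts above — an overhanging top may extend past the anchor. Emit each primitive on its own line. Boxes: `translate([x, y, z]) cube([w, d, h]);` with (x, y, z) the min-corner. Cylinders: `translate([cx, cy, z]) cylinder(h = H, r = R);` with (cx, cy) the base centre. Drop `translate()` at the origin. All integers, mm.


translate([701, 587, 0]) cylinder(h = 32, r = 264);


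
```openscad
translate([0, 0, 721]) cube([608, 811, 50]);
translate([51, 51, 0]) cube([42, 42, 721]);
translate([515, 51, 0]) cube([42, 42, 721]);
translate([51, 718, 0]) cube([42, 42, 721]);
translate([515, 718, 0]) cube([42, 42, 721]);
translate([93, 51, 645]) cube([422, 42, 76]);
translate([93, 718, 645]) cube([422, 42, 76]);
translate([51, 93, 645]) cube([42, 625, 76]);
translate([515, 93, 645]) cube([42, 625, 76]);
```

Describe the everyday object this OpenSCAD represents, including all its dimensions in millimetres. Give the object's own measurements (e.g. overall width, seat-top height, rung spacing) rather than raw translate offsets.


A rectangular dining table. The top is 608×811×50 mm with its upper surface at z = 771 mm. It stands on four 42×42 mm square legs, each inset 51 mm from the nearest pair of top edges, running from the floor to the underside of the top. Four apron rails, 42 mm thick and 76 mm tall, run between adjacent legs with their top edges flush with the underside of the top and their outer faces flush with the legs' outer faces.


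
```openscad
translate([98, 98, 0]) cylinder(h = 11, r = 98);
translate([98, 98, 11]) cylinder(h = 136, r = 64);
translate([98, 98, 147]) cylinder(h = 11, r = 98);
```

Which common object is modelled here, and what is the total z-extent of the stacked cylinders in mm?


A spool. The overall height is 158 mm.

Three coaxial cylinders, large–small–large — a spool. Two 11 mm flanges and a 136 mm core give 11 + 136 + 11 = 158 mm.


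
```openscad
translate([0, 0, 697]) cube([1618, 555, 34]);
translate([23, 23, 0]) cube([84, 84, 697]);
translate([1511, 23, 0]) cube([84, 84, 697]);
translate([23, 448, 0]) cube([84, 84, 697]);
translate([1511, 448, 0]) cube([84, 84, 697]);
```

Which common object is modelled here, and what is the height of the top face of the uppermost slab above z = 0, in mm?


A table. The table height is 731 mm.

A 1618×555×34 slab sits at z = 697 on four 84 mm square posts — a table. The top surface is at 697 + 34 = 731 mm.


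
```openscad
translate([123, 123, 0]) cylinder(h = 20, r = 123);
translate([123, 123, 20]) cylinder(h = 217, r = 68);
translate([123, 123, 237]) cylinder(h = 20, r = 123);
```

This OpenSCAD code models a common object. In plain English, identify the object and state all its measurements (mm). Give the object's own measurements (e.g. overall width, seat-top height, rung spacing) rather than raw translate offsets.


A spool: two coaxial disc flanges of radius 123 mm and thickness 20 mm, joined by a core cylinder of radius 68 mm and height 217 mm. The lower flange rests on z = 0 and the three cylinders share a vertical axis.


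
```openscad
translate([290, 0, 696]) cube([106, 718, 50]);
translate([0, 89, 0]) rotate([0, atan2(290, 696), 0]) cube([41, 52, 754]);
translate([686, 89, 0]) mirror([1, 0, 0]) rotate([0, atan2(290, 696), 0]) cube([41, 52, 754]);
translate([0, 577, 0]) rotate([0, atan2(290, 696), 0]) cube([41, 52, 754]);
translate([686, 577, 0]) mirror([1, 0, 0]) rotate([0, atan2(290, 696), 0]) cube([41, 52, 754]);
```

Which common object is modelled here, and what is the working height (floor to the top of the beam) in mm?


A sawhorse. The overall height is 746 mm.

A beam across two mirrored pairs of raked legs — a sawhorse. The beam's underside is at z = 696 (matching the legs' vertical rise in atan2(290, 696)) and the beam is 50 mm tall, so its top is at 696 + 50 = 746 mm. The raked legs top out at the beam's underside, so that is the highest point.


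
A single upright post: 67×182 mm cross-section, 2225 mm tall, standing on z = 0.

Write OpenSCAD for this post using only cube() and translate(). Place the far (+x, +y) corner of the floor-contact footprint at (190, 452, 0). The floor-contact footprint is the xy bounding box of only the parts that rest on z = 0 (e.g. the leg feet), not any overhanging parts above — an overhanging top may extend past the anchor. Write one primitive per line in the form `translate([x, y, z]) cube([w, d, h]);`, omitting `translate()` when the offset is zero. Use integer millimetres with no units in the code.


translate([123, 270, 0]) cube([67, 182, 2225]);


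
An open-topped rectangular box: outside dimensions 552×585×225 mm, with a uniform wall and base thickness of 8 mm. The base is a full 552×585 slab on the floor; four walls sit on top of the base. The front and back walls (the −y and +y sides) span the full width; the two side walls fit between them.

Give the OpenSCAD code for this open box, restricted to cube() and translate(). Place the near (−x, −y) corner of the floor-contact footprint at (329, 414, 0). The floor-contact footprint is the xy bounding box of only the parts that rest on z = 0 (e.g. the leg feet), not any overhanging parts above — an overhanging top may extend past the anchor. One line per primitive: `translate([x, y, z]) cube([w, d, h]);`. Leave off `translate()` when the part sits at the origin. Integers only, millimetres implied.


translate([329, 414, 0]) cube([552, 585, 8]);
translate([329, 414, 8]) cube([552, 8, 217]);
translate([329, 991, 8]) cube([552, 8, 217]);
translate([329, 422, 8]) cube([8, 569, 217]);
translate([873, 422, 8]) cube([8, 569, 217]);


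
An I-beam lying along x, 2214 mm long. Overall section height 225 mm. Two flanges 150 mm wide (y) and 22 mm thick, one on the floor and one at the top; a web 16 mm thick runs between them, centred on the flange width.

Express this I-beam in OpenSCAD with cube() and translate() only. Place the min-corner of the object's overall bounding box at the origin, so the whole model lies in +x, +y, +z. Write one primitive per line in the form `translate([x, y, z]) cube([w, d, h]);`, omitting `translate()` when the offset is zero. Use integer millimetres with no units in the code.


cube([2214, 150, 22]);
translate([0, 67, 22]) cube([2214, 16, 181]);
translate([0, 0, 203]) cube([2214, 150, 22]);


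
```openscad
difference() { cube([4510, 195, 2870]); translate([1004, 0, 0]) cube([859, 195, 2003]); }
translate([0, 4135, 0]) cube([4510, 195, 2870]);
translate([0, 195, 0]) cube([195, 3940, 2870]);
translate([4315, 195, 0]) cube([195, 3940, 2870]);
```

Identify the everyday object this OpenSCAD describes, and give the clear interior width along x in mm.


A single room. The interior width is 4120 mm.

Four walls enclosing a rectangle with a door in the front wall — a room. Outside width 4510 minus two 195 mm walls gives 4120 mm.


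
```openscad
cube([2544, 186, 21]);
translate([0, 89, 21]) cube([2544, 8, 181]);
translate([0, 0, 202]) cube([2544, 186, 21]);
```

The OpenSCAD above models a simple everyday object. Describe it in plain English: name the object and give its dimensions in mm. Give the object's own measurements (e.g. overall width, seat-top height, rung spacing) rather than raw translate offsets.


An I-beam lying along x, 2544 mm long. Overall section height 223 mm. Two flanges 186 mm wide (y) and 21 mm thick, one on the floor and one at the top; a web 8 mm thick runs between them, centred on the flange width.


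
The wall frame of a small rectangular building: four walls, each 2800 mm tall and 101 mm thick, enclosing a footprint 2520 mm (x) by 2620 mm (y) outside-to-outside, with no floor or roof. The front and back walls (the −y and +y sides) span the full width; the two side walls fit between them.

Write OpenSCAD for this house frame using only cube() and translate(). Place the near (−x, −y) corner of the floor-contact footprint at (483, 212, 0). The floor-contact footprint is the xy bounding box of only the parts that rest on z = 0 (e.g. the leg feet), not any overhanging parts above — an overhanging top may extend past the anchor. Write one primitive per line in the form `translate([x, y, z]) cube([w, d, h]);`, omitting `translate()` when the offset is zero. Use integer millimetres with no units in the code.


translate([483, 212, 0]) cube([2520, 101, 2800]);
translate([483, 2731, 0]) cube([2520, 101, 2800]);
translate([483, 313, 0]) cube([101, 2418, 2800]);
translate([2902, 313, 0]) cube([101, 2418, 2800]);


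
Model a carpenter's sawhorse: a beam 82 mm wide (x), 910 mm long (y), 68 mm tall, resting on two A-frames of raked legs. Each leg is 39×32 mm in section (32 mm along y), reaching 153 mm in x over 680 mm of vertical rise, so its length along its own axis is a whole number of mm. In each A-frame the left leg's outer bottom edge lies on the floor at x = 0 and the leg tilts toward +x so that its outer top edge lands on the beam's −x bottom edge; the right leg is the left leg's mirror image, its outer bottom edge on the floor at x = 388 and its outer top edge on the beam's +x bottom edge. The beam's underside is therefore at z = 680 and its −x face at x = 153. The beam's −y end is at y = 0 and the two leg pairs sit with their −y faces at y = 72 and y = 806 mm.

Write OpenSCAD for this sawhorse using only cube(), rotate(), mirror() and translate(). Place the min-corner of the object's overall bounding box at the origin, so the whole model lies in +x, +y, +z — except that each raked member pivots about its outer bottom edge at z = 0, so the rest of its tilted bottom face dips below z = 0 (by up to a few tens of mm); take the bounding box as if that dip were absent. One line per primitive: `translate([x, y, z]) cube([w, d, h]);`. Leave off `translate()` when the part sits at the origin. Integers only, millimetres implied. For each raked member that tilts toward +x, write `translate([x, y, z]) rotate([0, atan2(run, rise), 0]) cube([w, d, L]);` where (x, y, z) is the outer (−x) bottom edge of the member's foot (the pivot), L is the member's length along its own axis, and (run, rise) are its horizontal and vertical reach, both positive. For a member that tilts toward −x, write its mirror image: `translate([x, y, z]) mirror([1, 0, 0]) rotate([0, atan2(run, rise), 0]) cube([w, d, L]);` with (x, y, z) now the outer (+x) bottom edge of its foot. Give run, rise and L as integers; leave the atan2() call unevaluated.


translate([153, 0, 680]) cube([82, 910, 68]);
translate([0, 72, 0]) rotate([0, atan2(153, 680), 0]) cube([39, 32, 697]);
translate([388, 72, 0]) mirror([1, 0, 0]) rotate([0, atan2(153, 680), 0]) cube([39, 32, 697]);
translate([0, 806, 0]) rotate([0, atan2(153, 680), 0]) cube([39, 32, 697]);
translate([388, 806, 0]) mirror([1, 0, 0]) rotate([0, atan2(153, 680), 0]) cube([39, 32, 697]);


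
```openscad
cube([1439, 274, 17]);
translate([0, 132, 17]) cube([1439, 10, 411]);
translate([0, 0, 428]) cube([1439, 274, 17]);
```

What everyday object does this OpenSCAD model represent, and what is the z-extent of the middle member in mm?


An I-beam. The web height is 411 mm.

Two wide flanges with a thin centred web — an I-beam. Overall 445 mm minus two 17 mm flanges gives a web of 445 − 2·17 = 411 mm.


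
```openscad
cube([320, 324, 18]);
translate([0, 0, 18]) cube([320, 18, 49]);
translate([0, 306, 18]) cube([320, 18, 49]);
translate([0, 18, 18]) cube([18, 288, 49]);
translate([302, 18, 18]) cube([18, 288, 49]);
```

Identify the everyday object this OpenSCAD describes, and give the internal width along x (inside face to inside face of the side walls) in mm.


An open box. The internal width is 284 mm.

A 320×324 base slab with four walls standing on it — an open box. The base is 320 mm wide and the walls are 18 mm thick, so the internal width is 320 − 2 × 18 = 284 mm.


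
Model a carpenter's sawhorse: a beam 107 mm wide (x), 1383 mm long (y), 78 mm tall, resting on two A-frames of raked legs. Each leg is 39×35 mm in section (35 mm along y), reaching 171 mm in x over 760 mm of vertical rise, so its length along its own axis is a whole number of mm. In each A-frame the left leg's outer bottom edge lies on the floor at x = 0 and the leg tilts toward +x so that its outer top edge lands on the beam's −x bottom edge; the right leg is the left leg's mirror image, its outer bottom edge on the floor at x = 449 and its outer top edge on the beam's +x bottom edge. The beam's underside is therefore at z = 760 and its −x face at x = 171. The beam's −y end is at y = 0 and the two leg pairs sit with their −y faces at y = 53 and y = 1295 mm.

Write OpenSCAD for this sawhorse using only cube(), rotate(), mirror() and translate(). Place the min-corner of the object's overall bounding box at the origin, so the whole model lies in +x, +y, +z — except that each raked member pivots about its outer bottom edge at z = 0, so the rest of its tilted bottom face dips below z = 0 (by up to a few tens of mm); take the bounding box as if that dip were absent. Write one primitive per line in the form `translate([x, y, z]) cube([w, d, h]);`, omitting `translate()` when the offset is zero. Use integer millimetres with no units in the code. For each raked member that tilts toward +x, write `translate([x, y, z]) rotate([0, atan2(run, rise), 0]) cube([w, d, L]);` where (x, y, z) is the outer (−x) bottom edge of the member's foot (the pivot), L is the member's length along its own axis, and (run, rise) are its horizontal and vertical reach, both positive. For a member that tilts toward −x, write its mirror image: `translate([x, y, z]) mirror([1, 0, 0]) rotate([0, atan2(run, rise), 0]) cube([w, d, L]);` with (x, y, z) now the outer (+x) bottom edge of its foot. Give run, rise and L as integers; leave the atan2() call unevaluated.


// leg length = √(171² + 760²) = 779
// right-leg outer foot x = 2·171 + 107 = 449
// beam min-corner = (171, 0, 760)
translate([171, 0, 760]) cube([107, 1383, 78]);
translate([0, 53, 0]) rotate([0, atan2(171, 760), 0]) cube([39, 35, 779]);
translate([449, 53, 0]) mirror([1, 0, 0]) rotate([0, atan2(171, 760), 0]) cube([39, 35, 779]);
translate([0, 1295, 0]) rotate([0, atan2(171, 760), 0]) cube([39, 35, 779]);
translate([449, 1295, 0]) mirror([1, 0, 0]) rotate([0, atan2(171, 760), 0]) cube([39, 35, 779]);


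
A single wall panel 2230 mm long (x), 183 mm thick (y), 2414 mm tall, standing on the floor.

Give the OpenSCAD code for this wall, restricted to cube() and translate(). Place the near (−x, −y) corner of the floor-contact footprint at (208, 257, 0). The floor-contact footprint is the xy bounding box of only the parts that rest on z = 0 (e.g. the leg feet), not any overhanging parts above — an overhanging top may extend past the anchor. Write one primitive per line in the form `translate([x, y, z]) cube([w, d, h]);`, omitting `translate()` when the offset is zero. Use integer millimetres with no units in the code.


translate([208, 257, 0]) cube([2230, 183, 2414]);


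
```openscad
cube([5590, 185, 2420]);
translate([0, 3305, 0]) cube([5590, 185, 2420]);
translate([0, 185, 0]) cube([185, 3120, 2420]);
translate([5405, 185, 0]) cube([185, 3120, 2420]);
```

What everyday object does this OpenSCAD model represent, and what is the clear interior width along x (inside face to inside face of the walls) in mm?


A house (or room) frame. The interior width is 5220 mm.

Four 2420 mm walls enclosing a rectangle with no floor or roof — a room or house frame. Outside width is 5590 mm and wall thickness is 185 mm, so the interior width is 5590 − 2 × 185 = 5220 mm.


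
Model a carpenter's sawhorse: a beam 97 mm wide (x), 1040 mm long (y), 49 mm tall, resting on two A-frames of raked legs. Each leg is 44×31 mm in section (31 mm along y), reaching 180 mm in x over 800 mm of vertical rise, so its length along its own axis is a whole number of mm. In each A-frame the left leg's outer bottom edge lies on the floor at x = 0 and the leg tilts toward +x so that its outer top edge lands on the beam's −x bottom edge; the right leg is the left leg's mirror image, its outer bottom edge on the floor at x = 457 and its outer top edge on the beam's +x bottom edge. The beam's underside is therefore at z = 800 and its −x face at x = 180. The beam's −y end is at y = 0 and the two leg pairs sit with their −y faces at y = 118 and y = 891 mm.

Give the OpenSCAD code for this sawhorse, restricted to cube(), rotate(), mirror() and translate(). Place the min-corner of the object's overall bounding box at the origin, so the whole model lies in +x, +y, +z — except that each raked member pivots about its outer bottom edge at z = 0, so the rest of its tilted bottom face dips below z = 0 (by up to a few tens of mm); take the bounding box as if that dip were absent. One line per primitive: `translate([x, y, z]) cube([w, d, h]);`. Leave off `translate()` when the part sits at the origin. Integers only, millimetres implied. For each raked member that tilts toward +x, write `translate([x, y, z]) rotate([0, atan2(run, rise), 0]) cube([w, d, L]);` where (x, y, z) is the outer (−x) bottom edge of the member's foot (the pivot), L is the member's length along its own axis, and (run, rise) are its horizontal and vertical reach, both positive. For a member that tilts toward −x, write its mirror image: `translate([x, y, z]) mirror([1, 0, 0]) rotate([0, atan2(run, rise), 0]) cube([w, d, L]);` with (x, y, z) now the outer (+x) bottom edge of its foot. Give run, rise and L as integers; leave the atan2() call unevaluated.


translate([180, 0, 800]) cube([97, 1040, 49]);
translate([0, 118, 0]) rotate([0, atan2(180, 800), 0]) cube([44, 31, 820]);
translate([457, 118, 0]) mirror([1, 0, 0]) rotate([0, atan2(180, 800), 0]) cube([44, 31, 820]);
translate([0, 891, 0]) rotate([0, atan2(180, 800), 0]) cube([44, 31, 820]);
translate([457, 891, 0]) mirror([1, 0, 0]) rotate([0, atan2(180, 800), 0]) cube([44, 31, 820]);


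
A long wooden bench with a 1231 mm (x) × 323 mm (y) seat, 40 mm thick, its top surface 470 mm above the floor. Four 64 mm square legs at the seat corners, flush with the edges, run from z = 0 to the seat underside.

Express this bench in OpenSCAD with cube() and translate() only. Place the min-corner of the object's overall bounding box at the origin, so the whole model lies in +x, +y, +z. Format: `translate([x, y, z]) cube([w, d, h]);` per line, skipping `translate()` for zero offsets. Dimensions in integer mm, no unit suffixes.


// leg_h = 470 − 40 = 430
translate([0, 0, 430]) cube([1231, 323, 40]);
cube([64, 64, 430]);
translate([0, 259, 0]) cube([64, 64, 430]);
translate([1167, 0, 0]) cube([64, 64, 430]);
translate([1167, 259, 0]) cube([64, 64, 430]);


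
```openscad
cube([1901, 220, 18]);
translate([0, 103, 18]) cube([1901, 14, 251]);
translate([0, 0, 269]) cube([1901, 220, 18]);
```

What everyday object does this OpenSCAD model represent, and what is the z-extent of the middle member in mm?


An I-beam. The web height is 251 mm.

Two wide flanges with a thin centred web — an I-beam. Overall 287 mm minus two 18 mm flanges gives a web of 287 − 2·18 = 251 mm.


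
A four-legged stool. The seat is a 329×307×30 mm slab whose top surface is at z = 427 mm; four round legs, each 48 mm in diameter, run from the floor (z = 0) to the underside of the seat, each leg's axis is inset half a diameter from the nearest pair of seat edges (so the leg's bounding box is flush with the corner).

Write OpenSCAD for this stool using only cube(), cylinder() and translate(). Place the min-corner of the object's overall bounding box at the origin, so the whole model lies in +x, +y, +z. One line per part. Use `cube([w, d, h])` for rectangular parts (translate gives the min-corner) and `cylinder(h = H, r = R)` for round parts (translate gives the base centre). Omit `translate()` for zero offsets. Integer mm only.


// leg_h = 427 - 30 = 397
translate([0, 0, 397]) cube([329, 307, 30]);
translate([24, 24, 0]) cylinder(h = 397, r = 24);
translate([305, 24, 0]) cylinder(h = 397, r = 24);
translate([24, 283, 0]) cylinder(h = 397, r = 24);
translate([305, 283, 0]) cylinder(h = 397, r = 24);


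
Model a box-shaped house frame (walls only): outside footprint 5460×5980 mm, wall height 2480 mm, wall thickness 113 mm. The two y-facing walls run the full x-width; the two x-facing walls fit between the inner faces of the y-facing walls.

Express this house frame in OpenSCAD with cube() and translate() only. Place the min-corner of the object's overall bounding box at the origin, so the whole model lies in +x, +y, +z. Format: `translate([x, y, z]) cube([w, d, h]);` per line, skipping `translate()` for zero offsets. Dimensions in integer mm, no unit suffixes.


cube([5460, 113, 2480]);
translate([0, 5867, 0]) cube([5460, 113, 2480]);
translate([0, 113, 0]) cube([113, 5754, 2480]);
translate([5347, 113, 0]) cube([113, 5754, 2480]);


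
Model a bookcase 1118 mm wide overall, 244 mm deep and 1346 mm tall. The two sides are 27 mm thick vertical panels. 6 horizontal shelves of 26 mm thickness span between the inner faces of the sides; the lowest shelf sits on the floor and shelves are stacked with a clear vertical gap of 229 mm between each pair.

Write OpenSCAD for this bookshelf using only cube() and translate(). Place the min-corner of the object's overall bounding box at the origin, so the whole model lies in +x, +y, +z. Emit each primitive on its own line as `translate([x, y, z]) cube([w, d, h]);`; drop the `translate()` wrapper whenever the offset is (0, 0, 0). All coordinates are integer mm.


cube([27, 244, 1346]);
translate([1091, 0, 0]) cube([27, 244, 1346]);
translate([27, 0, 0]) cube([1064, 244, 26]);
translate([27, 0, 255]) cube([1064, 244, 26]);
translate([27, 0, 510]) cube([1064, 244, 26]);
translate([27, 0, 765]) cube([1064, 244, 26]);
translate([27, 0, 1020]) cube([1064, 244, 26]);
translate([27, 0, 1275]) cube([1064, 244, 26]);


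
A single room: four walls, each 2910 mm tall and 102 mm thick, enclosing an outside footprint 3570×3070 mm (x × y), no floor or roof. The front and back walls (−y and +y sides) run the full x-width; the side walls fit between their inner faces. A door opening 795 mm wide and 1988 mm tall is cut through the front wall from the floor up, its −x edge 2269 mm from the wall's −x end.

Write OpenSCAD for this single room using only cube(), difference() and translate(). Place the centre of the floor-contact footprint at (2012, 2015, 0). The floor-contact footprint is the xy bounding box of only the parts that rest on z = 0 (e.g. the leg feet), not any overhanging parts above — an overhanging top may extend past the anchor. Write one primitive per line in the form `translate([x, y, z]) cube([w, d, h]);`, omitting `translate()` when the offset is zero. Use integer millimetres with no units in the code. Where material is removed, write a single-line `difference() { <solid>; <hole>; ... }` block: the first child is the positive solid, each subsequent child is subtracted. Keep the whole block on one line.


difference() { translate([227, 480, 0]) cube([3570, 102, 2910]); translate([2496, 480, 0]) cube([795, 102, 1988]); }
translate([227, 3448, 0]) cube([3570, 102, 2910]);
translate([227, 582, 0]) cube([102, 2866, 2910]);
translate([3695, 582, 0]) cube([102, 2866, 2910]);


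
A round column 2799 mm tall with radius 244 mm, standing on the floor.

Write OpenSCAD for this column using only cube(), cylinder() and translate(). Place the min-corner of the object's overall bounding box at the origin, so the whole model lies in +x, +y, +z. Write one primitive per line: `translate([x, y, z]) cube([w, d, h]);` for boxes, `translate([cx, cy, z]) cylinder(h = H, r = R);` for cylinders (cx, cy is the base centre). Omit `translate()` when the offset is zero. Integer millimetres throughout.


translate([244, 244, 0]) cylinder(h = 2799, r = 244);


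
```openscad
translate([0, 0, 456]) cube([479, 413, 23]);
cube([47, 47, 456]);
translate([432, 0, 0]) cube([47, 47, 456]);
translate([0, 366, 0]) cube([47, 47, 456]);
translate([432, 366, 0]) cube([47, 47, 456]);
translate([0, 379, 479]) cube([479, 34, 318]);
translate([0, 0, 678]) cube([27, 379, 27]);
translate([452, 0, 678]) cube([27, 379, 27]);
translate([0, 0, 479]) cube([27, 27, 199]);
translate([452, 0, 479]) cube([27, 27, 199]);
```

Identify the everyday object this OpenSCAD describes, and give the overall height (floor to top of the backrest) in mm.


A chair. The overall height is 797 mm.

A slab on four corner posts with a tall panel at the back — a chair. The seat slab sits at z = 456 with thickness 23, and the 318 mm backrest starts at the seat top, so the overall height is 456 + 23 + 318 = 797 mm.


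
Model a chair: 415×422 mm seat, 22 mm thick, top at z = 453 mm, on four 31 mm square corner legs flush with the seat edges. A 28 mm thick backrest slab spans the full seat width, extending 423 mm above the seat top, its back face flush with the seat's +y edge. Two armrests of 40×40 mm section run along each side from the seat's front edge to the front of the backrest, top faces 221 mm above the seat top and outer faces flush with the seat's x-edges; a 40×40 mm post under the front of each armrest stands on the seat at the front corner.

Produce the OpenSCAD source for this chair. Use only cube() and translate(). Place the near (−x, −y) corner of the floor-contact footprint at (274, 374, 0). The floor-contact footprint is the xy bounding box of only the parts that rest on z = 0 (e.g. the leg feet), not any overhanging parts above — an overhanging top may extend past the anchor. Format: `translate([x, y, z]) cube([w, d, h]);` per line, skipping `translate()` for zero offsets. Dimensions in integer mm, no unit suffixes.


translate([274, 374, 431]) cube([415, 422, 22]);
translate([274, 374, 0]) cube([31, 31, 431]);
translate([658, 374, 0]) cube([31, 31, 431]);
translate([274, 765, 0]) cube([31, 31, 431]);
translate([658, 765, 0]) cube([31, 31, 431]);
translate([274, 768, 453]) cube([415, 28, 423]);
translate([274, 374, 634]) cube([40, 394, 40]);
translate([649, 374, 634]) cube([40, 394, 40]);
translate([274, 374, 453]) cube([40, 40, 181]);
translate([649, 374, 453]) cube([40, 40, 181]);


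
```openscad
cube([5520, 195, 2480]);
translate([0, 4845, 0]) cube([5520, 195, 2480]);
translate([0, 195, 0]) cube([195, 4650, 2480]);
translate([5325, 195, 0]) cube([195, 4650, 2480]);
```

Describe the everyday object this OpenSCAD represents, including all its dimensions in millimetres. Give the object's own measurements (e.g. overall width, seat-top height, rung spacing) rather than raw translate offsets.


The wall frame of a small rectangular building: four walls, each 2480 mm tall and 195 mm thick, enclosing a footprint 5520 mm (x) by 5040 mm (y) outside-to-outside, with no floor or roof. The front and back walls (the −y and +y sides) span the full width; the two side walls fit between them.


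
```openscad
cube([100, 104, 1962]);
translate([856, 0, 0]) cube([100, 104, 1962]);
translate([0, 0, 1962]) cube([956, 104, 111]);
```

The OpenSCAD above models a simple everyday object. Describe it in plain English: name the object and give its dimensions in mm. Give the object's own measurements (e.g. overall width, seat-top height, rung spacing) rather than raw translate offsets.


A door frame. The clear opening is 756 mm wide and 1962 mm high. Two 100 mm wide jambs, 104 mm deep, stand either side of the opening from the floor to the top of the opening. A 111 mm thick head sits across the top of both jambs, spanning the full outside width of the frame.


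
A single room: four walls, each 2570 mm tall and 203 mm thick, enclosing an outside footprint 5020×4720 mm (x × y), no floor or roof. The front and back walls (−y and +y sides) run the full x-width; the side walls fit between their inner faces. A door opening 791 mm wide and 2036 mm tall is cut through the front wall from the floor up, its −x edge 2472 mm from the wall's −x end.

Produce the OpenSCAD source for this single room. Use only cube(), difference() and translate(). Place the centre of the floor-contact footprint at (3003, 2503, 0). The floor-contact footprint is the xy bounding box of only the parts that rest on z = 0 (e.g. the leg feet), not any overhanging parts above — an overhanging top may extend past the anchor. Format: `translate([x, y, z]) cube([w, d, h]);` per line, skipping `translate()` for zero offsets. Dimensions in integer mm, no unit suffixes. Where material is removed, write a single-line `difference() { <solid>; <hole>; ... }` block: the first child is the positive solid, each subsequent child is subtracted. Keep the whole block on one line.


difference() { translate([493, 143, 0]) cube([5020, 203, 2570]); translate([2965, 143, 0]) cube([791, 203, 2036]); }
translate([493, 4660, 0]) cube([5020, 203, 2570]);
translate([493, 346, 0]) cube([203, 4314, 2570]);
translate([5310, 346, 0]) cube([203, 4314, 2570]);


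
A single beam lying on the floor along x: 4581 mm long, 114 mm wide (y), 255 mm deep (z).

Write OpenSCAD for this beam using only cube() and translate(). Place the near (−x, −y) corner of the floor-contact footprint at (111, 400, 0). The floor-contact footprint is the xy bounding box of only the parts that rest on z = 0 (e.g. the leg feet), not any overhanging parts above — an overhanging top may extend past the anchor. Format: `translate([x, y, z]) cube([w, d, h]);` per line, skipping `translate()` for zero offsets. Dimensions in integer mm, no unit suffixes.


translate([111, 400, 0]) cube([4581, 114, 255]);


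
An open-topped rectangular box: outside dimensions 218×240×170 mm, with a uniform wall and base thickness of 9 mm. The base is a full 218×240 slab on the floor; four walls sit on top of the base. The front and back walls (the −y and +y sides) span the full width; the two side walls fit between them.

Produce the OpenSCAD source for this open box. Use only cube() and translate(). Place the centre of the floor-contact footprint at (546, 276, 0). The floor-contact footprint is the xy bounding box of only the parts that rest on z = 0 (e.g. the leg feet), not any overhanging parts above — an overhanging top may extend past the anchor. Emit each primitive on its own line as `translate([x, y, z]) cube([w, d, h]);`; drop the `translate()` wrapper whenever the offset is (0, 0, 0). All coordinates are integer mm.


translate([437, 156, 0]) cube([218, 240, 9]);
translate([437, 156, 9]) cube([218, 9, 161]);
translate([437, 387, 9]) cube([218, 9, 161]);
translate([437, 165, 9]) cube([9, 222, 161]);
translate([646, 165, 9]) cube([9, 222, 161]);


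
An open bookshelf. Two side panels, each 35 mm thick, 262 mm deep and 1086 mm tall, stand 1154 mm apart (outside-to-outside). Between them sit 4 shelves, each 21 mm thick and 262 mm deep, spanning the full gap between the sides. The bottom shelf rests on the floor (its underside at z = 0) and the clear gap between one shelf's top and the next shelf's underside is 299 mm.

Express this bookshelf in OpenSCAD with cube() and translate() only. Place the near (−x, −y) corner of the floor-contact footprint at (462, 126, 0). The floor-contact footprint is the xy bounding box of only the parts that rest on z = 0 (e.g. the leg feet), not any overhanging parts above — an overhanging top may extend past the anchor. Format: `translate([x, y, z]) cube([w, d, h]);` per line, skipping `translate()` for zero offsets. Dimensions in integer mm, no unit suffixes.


translate([462, 126, 0]) cube([35, 262, 1086]);
translate([1581, 126, 0]) cube([35, 262, 1086]);
translate([497, 126, 0]) cube([1084, 262, 21]);
translate([497, 126, 320]) cube([1084, 262, 21]);
translate([497, 126, 640]) cube([1084, 262, 21]);
translate([497, 126, 960]) cube([1084, 262, 21]);
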